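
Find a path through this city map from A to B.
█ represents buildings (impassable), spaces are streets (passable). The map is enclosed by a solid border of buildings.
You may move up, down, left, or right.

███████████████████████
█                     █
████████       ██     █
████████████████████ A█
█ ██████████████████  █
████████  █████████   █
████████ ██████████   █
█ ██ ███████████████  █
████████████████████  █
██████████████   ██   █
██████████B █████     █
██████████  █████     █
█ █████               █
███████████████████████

Finding the shortest path from A to B:
Movement: cardinal only
Path length: 22 steps
Directions: down → down → down → down → down → down → down → down → down → left → left → left → left → left → left → left → left → left → left → up → up → left

Solution:

███████████████████████
█                     █
████████       ██     █
████████████████████ A█
█ ██████████████████ ↓█
████████  █████████  ↓█
████████ ██████████  ↓█
█ ██ ███████████████ ↓█
████████████████████ ↓█
██████████████   ██  ↓█
██████████B↰█████    ↓█
██████████ ↑█████    ↓█
█ █████    ↑←←←←←←←←←↲█
███████████████████████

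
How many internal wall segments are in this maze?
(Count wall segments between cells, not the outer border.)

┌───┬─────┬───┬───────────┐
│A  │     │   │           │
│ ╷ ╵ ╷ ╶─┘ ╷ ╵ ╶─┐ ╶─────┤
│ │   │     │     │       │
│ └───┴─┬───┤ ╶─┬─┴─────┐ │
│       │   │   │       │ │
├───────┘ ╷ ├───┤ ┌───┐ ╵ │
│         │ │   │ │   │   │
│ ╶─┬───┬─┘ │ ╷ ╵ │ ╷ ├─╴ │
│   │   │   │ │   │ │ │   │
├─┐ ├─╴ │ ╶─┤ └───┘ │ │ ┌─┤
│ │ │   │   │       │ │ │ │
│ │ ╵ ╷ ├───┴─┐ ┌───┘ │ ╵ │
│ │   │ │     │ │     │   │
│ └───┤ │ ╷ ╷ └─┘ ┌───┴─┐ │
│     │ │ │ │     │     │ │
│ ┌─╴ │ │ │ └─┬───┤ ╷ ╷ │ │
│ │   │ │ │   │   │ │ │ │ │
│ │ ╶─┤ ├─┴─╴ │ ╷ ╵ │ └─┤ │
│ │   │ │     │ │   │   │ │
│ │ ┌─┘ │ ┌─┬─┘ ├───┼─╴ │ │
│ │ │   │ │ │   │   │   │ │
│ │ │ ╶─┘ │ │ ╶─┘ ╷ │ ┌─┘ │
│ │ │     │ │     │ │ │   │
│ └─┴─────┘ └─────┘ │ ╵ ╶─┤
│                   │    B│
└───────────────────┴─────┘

Counting internal wall segments:
Total internal walls: 144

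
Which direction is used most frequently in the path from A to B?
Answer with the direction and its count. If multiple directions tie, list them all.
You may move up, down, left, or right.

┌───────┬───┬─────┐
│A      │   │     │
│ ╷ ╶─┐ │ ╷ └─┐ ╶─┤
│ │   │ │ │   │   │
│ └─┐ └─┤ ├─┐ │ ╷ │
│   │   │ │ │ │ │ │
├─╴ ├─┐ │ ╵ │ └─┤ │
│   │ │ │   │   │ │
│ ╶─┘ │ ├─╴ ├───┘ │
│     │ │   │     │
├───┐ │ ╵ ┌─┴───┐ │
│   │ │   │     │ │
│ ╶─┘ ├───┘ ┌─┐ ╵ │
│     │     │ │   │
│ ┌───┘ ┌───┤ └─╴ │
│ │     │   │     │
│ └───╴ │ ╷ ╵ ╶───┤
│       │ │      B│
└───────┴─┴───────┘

Directions: down, down, right, down, left, down, right, right, down, down, left, left, down, down, right, right, right, up, up, right, right, up, right, right, down, right, down, left, left, down, right, right
Counts: {'down': 11, 'right': 13, 'left': 5, 'up': 3}
Most common: right (13 times)

Solution:

┌───────┬───┬─────┐
│A      │   │     │
│ ╷ ╶─┐ │ ╷ └─┐ ╶─┤
│↓│   │ │ │   │   │
│ └─┐ └─┤ ├─┐ │ ╷ │
│↳ ↓│   │ │ │ │ │ │
├─╴ ├─┐ │ ╵ │ └─┤ │
│↓ ↲│ │ │   │   │ │
│ ╶─┘ │ ├─╴ ├───┘ │
│↳ → ↓│ │   │     │
├───┐ │ ╵ ┌─┴───┐ │
│   │↓│   │↱ → ↓│ │
│ ╶─┘ ├───┘ ┌─┐ ╵ │
│↓ ← ↲│↱ → ↑│ │↳ ↓│
│ ┌───┘ ┌───┤ └─╴ │
│↓│    ↑│   │↓ ← ↲│
│ └───╴ │ ╷ ╵ ╶───┤
│↳ → → ↑│ │  ↳ → B│
└───────┴─┴───────┘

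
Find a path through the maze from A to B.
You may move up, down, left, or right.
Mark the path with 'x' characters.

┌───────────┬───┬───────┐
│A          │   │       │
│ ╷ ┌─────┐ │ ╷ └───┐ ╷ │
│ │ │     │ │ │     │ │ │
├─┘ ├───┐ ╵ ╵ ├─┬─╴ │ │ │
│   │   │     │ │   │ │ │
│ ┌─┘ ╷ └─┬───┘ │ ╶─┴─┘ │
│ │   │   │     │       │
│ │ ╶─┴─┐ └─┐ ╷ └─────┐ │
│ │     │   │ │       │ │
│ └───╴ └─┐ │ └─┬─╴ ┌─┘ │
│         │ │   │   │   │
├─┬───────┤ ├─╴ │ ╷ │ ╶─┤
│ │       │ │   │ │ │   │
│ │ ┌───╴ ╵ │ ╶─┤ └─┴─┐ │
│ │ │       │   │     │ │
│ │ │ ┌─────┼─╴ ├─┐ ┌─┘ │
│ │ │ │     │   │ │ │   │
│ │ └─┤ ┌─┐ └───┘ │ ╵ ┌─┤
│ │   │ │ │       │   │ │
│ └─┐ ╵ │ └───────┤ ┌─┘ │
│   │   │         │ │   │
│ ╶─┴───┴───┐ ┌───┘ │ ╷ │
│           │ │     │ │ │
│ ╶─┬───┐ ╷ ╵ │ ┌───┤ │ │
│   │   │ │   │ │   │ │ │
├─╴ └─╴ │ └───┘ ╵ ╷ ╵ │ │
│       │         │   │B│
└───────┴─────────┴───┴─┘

Finding the shortest path through the maze:
Path length: 48 steps
Directions: right → right → right → right → right → down → down → right → up → up → right → down → right → right → down → left → down → right → right → right → down → down → left → down → right → down → down → left → down → left → down → down → left → left → down → down → right → up → right → down → right → up → up → up → right → down → down → down

Solution:

┌───────────┬───┬───────┐
│A x x x x x│x x│       │
│ ╷ ┌─────┐ │ ╷ └───┐ ╷ │
│ │ │     │x│x│x x x│ │ │
├─┘ ├───┐ ╵ ╵ ├─┬─╴ │ │ │
│   │   │  x x│ │x x│ │ │
│ ┌─┘ ╷ └─┬───┘ │ ╶─┴─┘ │
│ │   │   │     │x x x x│
│ │ ╶─┴─┐ └─┐ ╷ └─────┐ │
│ │     │   │ │       │x│
│ └───╴ └─┐ │ └─┬─╴ ┌─┘ │
│         │ │   │   │x x│
├─┬───────┤ ├─╴ │ ╷ │ ╶─┤
│ │       │ │   │ │ │x x│
│ │ ┌───╴ ╵ │ ╶─┤ └─┴─┐ │
│ │ │       │   │     │x│
│ │ │ ┌─────┼─╴ ├─┐ ┌─┘ │
│ │ │ │     │   │ │ │x x│
│ │ └─┤ ┌─┐ └───┘ │ ╵ ┌─┤
│ │   │ │ │       │x x│ │
│ └─┐ ╵ │ └───────┤ ┌─┘ │
│   │   │         │x│x x│
│ ╶─┴───┴───┐ ┌───┘ │ ╷ │
│           │ │x x x│x│x│
│ ╶─┬───┐ ╷ ╵ │ ┌───┤ │ │
│   │   │ │   │x│x x│x│x│
├─╴ └─╴ │ └───┘ ╵ ╷ ╵ │ │
│       │      x x│x x│B│
└───────┴─────────┴───┴─┘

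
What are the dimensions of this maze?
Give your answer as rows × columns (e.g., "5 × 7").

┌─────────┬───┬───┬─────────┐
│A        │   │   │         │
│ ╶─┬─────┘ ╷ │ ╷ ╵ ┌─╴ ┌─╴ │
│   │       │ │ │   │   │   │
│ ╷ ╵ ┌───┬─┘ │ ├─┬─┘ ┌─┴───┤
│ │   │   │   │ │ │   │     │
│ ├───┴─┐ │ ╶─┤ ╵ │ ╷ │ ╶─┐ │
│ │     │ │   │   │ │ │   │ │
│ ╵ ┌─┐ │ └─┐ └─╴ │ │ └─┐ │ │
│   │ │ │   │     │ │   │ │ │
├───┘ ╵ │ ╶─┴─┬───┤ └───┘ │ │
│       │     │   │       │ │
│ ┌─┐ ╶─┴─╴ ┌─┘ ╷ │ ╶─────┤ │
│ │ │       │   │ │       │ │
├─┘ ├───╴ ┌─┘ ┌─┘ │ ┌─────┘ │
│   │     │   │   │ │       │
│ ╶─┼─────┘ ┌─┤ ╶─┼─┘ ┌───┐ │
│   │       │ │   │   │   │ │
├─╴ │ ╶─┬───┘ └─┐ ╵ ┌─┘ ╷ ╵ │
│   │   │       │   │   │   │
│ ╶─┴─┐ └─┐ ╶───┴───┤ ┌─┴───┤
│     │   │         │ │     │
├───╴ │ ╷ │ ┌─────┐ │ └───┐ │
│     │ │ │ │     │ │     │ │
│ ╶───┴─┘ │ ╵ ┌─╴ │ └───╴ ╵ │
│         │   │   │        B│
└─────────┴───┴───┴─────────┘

Counting the maze dimensions:
Rows (vertical): 13
Columns (horizontal): 14
Dimensions: 13 × 14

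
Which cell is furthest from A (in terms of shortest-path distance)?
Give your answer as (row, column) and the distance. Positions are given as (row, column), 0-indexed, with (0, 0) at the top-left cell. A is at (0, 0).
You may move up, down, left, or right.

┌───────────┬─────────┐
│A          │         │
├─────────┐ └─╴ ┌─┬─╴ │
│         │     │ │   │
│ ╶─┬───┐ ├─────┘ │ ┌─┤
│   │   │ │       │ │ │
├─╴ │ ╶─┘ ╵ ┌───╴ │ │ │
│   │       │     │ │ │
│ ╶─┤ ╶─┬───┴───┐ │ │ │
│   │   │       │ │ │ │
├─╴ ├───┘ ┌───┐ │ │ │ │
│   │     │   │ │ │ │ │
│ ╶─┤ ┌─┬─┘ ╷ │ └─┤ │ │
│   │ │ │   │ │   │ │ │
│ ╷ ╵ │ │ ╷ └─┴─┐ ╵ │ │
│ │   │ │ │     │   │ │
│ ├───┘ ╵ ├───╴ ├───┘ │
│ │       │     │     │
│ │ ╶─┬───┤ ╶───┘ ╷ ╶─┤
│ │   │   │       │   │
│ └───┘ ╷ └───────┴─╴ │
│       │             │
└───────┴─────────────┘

Computing BFS distances from A to all cells:
Furthest cell: (9, 2)
Distance: 75 steps

Path from A to the furthest cell:

┌───────────┬─────────┐
│A → → → → ↓│  ↱ → → ↓│
├─────────┐ └─╴ ┌─┬─╴ │
│         │↳ → ↑│ │↓ ↲│
│ ╶─┬───┐ ├─────┘ │ ┌─┤
│   │   │ │       │↓│ │
├─╴ │ ╶─┘ ╵ ┌───╴ │ │ │
│   │       │     │↓│ │
│ ╶─┤ ╶─┬───┴───┐ │ │ │
│   │   │↓ ← ← ↰│ │↓│ │
├─╴ ├───┘ ┌───┐ │ │ │ │
│   │↓ ← ↲│   │↑│ │↓│ │
│ ╶─┤ ┌─┬─┘ ╷ │ └─┤ │ │
│↓ ↰│↓│ │↓ ↰│ │↑ ↰│↓│ │
│ ╷ ╵ │ │ ╷ └─┴─┐ ╵ │ │
│↓│↑ ↲│ │↓│↑ ← ↰│↑ ↲│ │
│ ├───┘ ╵ ├───╴ ├───┘ │
│↓│↓ ← ← ↲│↱ → ↑│↓ ↰  │
│ │ ╶─┬───┤ ╶───┘ ╷ ╶─┤
│↓│↳ B│↱ ↓│↑ ← ← ↲│↑ ↰│
│ └───┘ ╷ └───────┴─╴ │
│↳ → → ↑│↳ → → → → → ↑│
└───────┴─────────────┘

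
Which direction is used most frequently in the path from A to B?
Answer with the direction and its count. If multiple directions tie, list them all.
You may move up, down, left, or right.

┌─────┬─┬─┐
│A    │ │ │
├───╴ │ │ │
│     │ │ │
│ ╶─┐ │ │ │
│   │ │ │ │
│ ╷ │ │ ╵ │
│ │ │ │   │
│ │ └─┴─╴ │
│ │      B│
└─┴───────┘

Directions: right, right, down, left, left, down, right, down, down, right, right, right
Counts: {'right': 6, 'down': 4, 'left': 2}
Most common: right (6 times)

Solution:

┌─────┬─┬─┐
│A → ↓│ │ │
├───╴ │ │ │
│↓ ← ↲│ │ │
│ ╶─┐ │ │ │
│↳ ↓│ │ │ │
│ ╷ │ │ ╵ │
│ │↓│ │   │
│ │ └─┴─╴ │
│ │↳ → → B│
└─┴───────┘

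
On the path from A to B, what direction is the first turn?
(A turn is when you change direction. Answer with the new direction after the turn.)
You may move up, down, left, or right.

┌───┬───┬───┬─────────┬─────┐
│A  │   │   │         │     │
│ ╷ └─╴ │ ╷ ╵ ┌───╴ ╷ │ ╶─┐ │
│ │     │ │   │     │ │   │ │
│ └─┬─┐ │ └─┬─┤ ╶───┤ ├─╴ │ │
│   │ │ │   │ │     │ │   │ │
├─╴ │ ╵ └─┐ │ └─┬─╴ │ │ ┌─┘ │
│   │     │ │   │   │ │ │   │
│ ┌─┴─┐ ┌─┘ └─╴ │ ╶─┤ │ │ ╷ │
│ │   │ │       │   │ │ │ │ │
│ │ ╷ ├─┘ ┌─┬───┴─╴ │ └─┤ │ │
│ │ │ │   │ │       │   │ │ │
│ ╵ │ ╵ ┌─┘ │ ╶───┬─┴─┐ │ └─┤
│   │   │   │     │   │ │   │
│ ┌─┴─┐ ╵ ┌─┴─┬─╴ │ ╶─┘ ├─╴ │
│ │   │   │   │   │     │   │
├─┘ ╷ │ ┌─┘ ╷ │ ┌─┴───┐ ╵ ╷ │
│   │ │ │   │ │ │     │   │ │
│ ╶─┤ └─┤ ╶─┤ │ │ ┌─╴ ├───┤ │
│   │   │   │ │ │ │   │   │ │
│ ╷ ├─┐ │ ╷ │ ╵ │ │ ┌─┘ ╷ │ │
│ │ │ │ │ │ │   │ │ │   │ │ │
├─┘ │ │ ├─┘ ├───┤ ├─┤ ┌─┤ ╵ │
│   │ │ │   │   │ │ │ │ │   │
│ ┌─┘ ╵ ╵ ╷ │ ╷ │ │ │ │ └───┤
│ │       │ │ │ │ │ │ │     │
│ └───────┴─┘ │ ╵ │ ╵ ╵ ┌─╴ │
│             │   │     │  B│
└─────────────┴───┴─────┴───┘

Directions: down, down, right, down, left, down, down, down, right, up, up, right, down, down, right, up, right, up, right, up, up, left, up, up, right, down, right, up, right, right, right, right, down, down, down, down, down, right, down, down, down, right, up, right, down, down, down, down, left, up, up, left, down, left, down, down, down, right, up, right, right, down
First turn direction: right

Solution:

┌───┬───┬───┬─────────┬─────┐
│A  │   │↱ ↓│↱ → → → ↓│     │
│ ╷ └─╴ │ ╷ ╵ ┌───╴ ╷ │ ╶─┐ │
│↓│     │↑│↳ ↑│     │↓│   │ │
│ └─┬─┐ │ └─┬─┤ ╶───┤ ├─╴ │ │
│↳ ↓│ │ │↑ ↰│ │     │↓│   │ │
├─╴ │ ╵ └─┐ │ └─┬─╴ │ │ ┌─┘ │
│↓ ↲│     │↑│   │   │↓│ │   │
│ ┌─┴─┐ ┌─┘ └─╴ │ ╶─┤ │ │ ╷ │
│↓│↱ ↓│ │↱ ↑    │   │↓│ │ │ │
│ │ ╷ ├─┘ ┌─┬───┴─╴ │ └─┤ │ │
│↓│↑│↓│↱ ↑│ │       │↳ ↓│ │ │
│ ╵ │ ╵ ┌─┘ │ ╶───┬─┴─┐ │ └─┤
│↳ ↑│↳ ↑│   │     │   │↓│   │
│ ┌─┴─┐ ╵ ┌─┴─┬─╴ │ ╶─┘ ├─╴ │
│ │   │   │   │   │    ↓│↱ ↓│
├─┘ ╷ │ ┌─┘ ╷ │ ┌─┴───┐ ╵ ╷ │
│   │ │ │   │ │ │     │↳ ↑│↓│
│ ╶─┤ └─┤ ╶─┤ │ │ ┌─╴ ├───┤ │
│   │   │   │ │ │ │   │↓ ↰│↓│
│ ╷ ├─┐ │ ╷ │ ╵ │ │ ┌─┘ ╷ │ │
│ │ │ │ │ │ │   │ │ │↓ ↲│↑│↓│
├─┘ │ │ ├─┘ ├───┤ ├─┤ ┌─┤ ╵ │
│   │ │ │   │   │ │ │↓│ │↑ ↲│
│ ┌─┘ ╵ ╵ ╷ │ ╷ │ │ │ │ └───┤
│ │       │ │ │ │ │ │↓│↱ → ↓│
│ └───────┴─┘ │ ╵ │ ╵ ╵ ┌─╴ │
│             │   │  ↳ ↑│  B│
└─────────────┴───┴─────┴───┘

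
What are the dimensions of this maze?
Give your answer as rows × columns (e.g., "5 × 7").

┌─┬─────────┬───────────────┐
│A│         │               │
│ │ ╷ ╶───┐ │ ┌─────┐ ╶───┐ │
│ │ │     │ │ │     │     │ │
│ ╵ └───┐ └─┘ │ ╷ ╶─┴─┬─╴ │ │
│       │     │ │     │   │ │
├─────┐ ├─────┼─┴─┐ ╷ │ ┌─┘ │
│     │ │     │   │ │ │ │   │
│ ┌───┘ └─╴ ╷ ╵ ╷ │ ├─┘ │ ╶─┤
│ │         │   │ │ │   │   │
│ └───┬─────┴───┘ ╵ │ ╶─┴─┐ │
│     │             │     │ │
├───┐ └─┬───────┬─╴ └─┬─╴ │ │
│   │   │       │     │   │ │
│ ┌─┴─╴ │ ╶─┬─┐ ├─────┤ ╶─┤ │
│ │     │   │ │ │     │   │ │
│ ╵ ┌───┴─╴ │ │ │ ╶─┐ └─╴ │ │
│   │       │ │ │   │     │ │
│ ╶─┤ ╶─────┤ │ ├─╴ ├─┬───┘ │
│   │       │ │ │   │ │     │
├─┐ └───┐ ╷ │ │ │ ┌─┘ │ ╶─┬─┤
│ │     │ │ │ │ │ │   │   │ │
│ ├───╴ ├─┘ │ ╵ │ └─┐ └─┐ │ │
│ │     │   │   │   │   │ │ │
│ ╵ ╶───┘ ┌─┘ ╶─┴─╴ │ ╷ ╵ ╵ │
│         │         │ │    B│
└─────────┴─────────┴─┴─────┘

Counting the maze dimensions:
Rows (vertical): 13
Columns (horizontal): 14
Dimensions: 13 × 14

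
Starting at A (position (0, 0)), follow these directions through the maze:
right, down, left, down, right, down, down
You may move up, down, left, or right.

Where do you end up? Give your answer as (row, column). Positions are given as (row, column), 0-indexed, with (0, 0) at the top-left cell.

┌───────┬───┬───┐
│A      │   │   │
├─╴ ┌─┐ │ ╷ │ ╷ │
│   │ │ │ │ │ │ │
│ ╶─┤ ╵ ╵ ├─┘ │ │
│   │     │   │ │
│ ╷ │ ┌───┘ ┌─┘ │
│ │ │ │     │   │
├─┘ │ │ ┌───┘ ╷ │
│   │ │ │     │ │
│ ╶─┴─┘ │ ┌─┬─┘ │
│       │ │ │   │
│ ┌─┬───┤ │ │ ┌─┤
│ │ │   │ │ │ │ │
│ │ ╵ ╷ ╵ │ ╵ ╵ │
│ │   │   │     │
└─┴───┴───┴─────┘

Following directions step by step:
Start: (0, 0)
  right: (0, 0) → (0, 1)
  down: (0, 1) → (1, 1)
  left: (1, 1) → (1, 0)
  down: (1, 0) → (2, 0)
  right: (2, 0) → (2, 1)
  down: (2, 1) → (3, 1)
  down: (3, 1) → (4, 1)
Final position: (4, 1)

Path taken:

┌───────┬───┬───┐
│A ↓    │   │   │
├─╴ ┌─┐ │ ╷ │ ╷ │
│↓ ↲│ │ │ │ │ │ │
│ ╶─┤ ╵ ╵ ├─┘ │ │
│↳ ↓│     │   │ │
│ ╷ │ ┌───┘ ┌─┘ │
│ │↓│ │     │   │
├─┘ │ │ ┌───┘ ╷ │
│  B│ │ │     │ │
│ ╶─┴─┘ │ ┌─┬─┘ │
│       │ │ │   │
│ ┌─┬───┤ │ │ ┌─┤
│ │ │   │ │ │ │ │
│ │ ╵ ╷ ╵ │ ╵ ╵ │
│ │   │   │     │
└─┴───┴───┴─────┘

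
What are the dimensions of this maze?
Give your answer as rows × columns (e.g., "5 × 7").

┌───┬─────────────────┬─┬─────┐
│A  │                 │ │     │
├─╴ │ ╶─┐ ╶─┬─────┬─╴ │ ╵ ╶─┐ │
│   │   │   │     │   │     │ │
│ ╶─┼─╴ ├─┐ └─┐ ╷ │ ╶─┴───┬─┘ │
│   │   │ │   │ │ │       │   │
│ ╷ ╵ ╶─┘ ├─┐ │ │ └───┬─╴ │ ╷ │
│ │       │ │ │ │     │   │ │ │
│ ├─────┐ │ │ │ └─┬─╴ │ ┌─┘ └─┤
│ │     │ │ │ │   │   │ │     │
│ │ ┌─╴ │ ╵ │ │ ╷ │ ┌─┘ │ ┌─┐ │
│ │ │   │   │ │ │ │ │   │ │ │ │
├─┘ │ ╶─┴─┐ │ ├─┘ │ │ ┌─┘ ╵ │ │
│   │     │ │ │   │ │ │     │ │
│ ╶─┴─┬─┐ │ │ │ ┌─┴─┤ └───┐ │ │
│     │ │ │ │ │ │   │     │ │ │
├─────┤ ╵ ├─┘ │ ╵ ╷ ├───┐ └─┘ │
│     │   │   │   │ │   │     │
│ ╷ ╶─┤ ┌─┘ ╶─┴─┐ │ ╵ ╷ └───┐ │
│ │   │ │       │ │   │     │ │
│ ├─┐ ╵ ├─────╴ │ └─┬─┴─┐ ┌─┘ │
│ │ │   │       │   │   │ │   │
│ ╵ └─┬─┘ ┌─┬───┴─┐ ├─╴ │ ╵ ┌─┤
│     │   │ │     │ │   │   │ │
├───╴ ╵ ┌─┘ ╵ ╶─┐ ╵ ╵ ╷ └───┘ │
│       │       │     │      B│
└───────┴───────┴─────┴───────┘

Counting the maze dimensions:
Rows (vertical): 13
Columns (horizontal): 15
Dimensions: 13 × 15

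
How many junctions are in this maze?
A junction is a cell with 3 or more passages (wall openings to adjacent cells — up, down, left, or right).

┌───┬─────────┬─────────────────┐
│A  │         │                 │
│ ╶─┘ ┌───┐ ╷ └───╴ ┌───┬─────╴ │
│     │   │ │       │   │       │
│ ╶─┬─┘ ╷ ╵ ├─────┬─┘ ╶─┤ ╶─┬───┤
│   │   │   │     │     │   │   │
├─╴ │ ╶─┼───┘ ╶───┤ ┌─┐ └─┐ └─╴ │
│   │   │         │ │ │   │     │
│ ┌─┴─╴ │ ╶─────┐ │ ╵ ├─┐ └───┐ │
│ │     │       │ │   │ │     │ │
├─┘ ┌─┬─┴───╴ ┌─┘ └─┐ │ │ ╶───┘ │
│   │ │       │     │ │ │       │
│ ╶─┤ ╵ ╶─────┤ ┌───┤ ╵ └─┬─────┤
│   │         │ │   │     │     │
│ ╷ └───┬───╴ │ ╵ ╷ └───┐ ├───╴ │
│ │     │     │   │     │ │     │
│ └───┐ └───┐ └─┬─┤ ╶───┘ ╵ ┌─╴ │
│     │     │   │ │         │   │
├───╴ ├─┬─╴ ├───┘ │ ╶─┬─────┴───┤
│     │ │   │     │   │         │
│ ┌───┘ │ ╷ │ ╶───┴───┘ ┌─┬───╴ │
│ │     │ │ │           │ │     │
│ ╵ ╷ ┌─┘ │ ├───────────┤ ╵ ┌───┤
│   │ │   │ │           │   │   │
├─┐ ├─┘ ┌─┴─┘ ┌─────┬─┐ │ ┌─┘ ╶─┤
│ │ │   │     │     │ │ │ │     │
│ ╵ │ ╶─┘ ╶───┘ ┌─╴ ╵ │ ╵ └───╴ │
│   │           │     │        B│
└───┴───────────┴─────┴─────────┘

Checking each cell for number of passages:

Junctions found (3+ passages):
  (0, 5): 3 passages
  (0, 9): 3 passages
  (1, 0): 3 passages
  (2, 10): 3 passages
  (3, 6): 3 passages
  (3, 15): 3 passages
  (4, 6): 3 passages
  (4, 10): 3 passages
  (4, 12): 3 passages
  (5, 8): 3 passages
  (6, 0): 3 passages
  (6, 3): 3 passages
  (6, 11): 3 passages
  (7, 6): 3 passages
  (7, 9): 3 passages
  (7, 15): 3 passages
  (8, 9): 3 passages
  (8, 12): 3 passages
  (9, 5): 3 passages
  (10, 2): 3 passages
  (11, 1): 3 passages
  (11, 12): 3 passages
  (12, 14): 3 passages
  (13, 4): 3 passages
  (13, 9): 3 passages
  (13, 12): 3 passages
Total junctions: 26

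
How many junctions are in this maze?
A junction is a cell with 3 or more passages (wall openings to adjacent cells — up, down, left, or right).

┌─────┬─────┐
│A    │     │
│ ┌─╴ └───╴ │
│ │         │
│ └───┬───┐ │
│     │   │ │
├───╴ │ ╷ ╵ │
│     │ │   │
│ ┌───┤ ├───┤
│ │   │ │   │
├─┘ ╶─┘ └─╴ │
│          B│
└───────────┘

Checking each cell for number of passages:

Junctions found (3+ passages):
  (1, 2): 3 passages
  (1, 5): 3 passages
  (5, 1): 3 passages
  (5, 3): 3 passages
Total junctions: 4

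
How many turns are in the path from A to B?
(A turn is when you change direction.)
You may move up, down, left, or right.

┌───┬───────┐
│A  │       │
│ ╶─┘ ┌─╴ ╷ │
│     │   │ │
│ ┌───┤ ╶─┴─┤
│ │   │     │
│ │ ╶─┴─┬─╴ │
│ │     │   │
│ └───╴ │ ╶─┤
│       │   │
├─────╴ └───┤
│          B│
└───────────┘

Directions: down, down, down, down, right, right, right, down, right, right
Number of turns: 3

Solution:

┌───┬───────┐
│A  │       │
│ ╶─┘ ┌─╴ ╷ │
│↓    │   │ │
│ ┌───┤ ╶─┴─┤
│↓│   │     │
│ │ ╶─┴─┬─╴ │
│↓│     │   │
│ └───╴ │ ╶─┤
│↳ → → ↓│   │
├─────╴ └───┤
│      ↳ → B│
└───────────┘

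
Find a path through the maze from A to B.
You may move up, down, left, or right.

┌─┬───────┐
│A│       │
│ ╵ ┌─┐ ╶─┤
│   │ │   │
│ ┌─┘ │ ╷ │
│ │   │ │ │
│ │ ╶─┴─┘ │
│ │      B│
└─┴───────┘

Finding the shortest path through the maze:
Path length: 9 steps
Directions: down → right → up → right → right → down → right → down → down

Solution:

┌─┬───────┐
│A│↱ → ↓  │
│ ╵ ┌─┐ ╶─┤
│↳ ↑│ │↳ ↓│
│ ┌─┘ │ ╷ │
│ │   │ │↓│
│ │ ╶─┴─┘ │
│ │      B│
└─┴───────┘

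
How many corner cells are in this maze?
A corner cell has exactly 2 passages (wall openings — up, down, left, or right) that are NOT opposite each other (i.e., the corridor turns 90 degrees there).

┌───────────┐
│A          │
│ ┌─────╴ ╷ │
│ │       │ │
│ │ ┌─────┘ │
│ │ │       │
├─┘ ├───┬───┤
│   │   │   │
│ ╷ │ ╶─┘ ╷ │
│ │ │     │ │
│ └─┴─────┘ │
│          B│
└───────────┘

Counting corner cells (2 non-opposite passages):
Total corners: 13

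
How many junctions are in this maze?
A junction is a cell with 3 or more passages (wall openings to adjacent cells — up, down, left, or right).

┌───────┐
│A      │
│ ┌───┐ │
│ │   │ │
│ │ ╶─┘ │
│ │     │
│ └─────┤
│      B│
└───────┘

Checking each cell for number of passages:

Junctions found (3+ passages):
Total junctions: 0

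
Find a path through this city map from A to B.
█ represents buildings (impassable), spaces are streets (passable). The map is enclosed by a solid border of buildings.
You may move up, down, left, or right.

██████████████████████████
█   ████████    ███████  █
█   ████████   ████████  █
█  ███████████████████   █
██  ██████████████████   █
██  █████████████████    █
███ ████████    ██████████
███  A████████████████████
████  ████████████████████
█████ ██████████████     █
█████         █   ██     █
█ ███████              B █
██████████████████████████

Finding the shortest path from A to B:
Movement: cardinal only
Path length: 22 steps
Directions: down → down → down → right → right → right → right → down → right → right → right → right → right → right → right → right → right → right → right → right → right → right

Solution:

██████████████████████████
█   ████████    ███████  █
█   ████████   ████████  █
█  ███████████████████   █
██  ██████████████████   █
██  █████████████████    █
███ ████████    ██████████
███  A████████████████████
████ ↓████████████████████
█████↓██████████████     █
█████↳→→→↓    █   ██     █
█ ███████↳→→→→→→→→→→→→→B █
██████████████████████████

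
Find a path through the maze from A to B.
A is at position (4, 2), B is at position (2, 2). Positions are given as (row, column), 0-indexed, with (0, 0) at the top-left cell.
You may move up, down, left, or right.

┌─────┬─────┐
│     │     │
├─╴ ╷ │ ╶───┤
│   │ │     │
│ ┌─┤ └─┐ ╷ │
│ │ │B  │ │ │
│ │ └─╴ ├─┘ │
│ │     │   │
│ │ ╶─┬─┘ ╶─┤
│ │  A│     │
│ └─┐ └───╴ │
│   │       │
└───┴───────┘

Finding the shortest path from (4, 2) to (2, 2):
Path length: 6 steps
Directions: left → up → right → right → up → left

Solution:

┌─────┬─────┐
│     │     │
├─╴ ╷ │ ╶───┤
│   │ │     │
│ ┌─┤ └─┐ ╷ │
│ │ │B ↰│ │ │
│ │ └─╴ ├─┘ │
│ │↱ → ↑│   │
│ │ ╶─┬─┘ ╶─┤
│ │↑ A│     │
│ └─┐ └───╴ │
│   │       │
└───┴───────┘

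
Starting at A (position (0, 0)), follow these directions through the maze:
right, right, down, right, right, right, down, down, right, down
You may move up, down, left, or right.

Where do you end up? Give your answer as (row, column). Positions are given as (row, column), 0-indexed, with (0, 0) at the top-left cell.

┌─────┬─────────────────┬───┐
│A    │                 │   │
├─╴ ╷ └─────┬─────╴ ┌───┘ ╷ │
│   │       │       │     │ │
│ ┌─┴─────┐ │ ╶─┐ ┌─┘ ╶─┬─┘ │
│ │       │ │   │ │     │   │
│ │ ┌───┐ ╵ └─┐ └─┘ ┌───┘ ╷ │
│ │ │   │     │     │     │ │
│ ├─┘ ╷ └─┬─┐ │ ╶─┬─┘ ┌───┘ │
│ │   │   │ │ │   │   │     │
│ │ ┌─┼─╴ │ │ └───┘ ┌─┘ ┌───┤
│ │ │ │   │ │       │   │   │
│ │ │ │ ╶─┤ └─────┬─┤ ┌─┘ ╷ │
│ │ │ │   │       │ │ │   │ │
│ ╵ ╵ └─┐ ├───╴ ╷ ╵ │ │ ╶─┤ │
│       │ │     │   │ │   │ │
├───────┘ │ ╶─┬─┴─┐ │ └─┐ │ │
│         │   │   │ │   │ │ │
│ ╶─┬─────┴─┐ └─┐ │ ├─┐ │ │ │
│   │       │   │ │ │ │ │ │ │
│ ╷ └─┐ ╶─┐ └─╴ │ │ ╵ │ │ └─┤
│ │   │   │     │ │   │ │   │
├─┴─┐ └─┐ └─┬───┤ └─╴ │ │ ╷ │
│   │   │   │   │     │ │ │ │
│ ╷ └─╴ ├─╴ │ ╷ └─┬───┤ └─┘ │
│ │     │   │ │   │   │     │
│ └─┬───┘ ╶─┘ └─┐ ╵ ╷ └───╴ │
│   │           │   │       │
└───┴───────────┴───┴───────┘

Following directions step by step:
Start: (0, 0)
  right: (0, 0) → (0, 1)
  right: (0, 1) → (0, 2)
  down: (0, 2) → (1, 2)
  right: (1, 2) → (1, 3)
  right: (1, 3) → (1, 4)
  right: (1, 4) → (1, 5)
  down: (1, 5) → (2, 5)
  down: (2, 5) → (3, 5)
  right: (3, 5) → (3, 6)
  down: (3, 6) → (4, 6)
Final position: (4, 6)

Path taken:

┌─────┬─────────────────┬───┐
│A → ↓│                 │   │
├─╴ ╷ └─────┬─────╴ ┌───┘ ╷ │
│   │↳ → → ↓│       │     │ │
│ ┌─┴─────┐ │ ╶─┐ ┌─┘ ╶─┬─┘ │
│ │       │↓│   │ │     │   │
│ │ ┌───┐ ╵ └─┐ └─┘ ┌───┘ ╷ │
│ │ │   │  ↳ ↓│     │     │ │
│ ├─┘ ╷ └─┬─┐ │ ╶─┬─┘ ┌───┘ │
│ │   │   │ │B│   │   │     │
│ │ ┌─┼─╴ │ │ └───┘ ┌─┘ ┌───┤
│ │ │ │   │ │       │   │   │
│ │ │ │ ╶─┤ └─────┬─┤ ┌─┘ ╷ │
│ │ │ │   │       │ │ │   │ │
│ ╵ ╵ └─┐ ├───╴ ╷ ╵ │ │ ╶─┤ │
│       │ │     │   │ │   │ │
├───────┘ │ ╶─┬─┴─┐ │ └─┐ │ │
│         │   │   │ │   │ │ │
│ ╶─┬─────┴─┐ └─┐ │ ├─┐ │ │ │
│   │       │   │ │ │ │ │ │ │
│ ╷ └─┐ ╶─┐ └─╴ │ │ ╵ │ │ └─┤
│ │   │   │     │ │   │ │   │
├─┴─┐ └─┐ └─┬───┤ └─╴ │ │ ╷ │
│   │   │   │   │     │ │ │ │
│ ╷ └─╴ ├─╴ │ ╷ └─┬───┤ └─┘ │
│ │     │   │ │   │   │     │
│ └─┬───┘ ╶─┘ └─┐ ╵ ╷ └───╴ │
│   │           │   │       │
└───┴───────────┴───┴───────┘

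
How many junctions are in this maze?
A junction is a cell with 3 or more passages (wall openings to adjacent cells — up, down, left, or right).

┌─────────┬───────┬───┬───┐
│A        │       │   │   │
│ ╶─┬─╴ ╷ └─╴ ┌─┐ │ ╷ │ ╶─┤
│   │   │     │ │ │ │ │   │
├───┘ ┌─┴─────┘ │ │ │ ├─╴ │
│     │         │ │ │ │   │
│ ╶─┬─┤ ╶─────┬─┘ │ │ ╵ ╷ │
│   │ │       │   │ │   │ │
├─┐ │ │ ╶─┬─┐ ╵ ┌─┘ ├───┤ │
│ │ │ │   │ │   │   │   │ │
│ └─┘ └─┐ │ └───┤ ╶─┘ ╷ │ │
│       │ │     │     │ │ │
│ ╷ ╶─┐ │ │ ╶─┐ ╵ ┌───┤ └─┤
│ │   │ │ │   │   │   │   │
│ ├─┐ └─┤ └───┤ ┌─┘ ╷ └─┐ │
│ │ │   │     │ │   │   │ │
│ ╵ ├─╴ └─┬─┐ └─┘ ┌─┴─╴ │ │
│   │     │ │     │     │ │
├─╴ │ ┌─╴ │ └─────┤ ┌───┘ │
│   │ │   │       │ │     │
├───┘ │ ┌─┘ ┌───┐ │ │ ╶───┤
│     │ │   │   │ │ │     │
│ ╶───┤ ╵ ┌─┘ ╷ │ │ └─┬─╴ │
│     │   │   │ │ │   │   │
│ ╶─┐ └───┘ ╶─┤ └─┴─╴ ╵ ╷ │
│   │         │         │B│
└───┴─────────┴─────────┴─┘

Checking each cell for number of passages:

Junctions found (3+ passages):
  (0, 3): 3 passages
  (0, 6): 3 passages
  (2, 12): 3 passages
  (3, 3): 3 passages
  (5, 0): 3 passages
  (5, 1): 3 passages
  (5, 2): 3 passages
  (5, 5): 3 passages
  (5, 8): 3 passages
  (6, 7): 3 passages
  (8, 1): 3 passages
  (8, 3): 3 passages
  (9, 5): 3 passages
  (11, 0): 3 passages
  (11, 12): 3 passages
  (12, 5): 3 passages
  (12, 10): 3 passages
Total junctions: 17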